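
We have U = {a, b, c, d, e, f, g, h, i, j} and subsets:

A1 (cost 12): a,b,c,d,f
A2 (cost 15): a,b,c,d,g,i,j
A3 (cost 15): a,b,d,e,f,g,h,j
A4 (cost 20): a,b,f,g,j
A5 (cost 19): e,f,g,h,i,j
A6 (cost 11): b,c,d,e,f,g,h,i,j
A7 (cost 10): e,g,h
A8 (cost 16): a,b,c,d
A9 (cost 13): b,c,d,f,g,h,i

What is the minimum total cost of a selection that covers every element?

A1, A6 cover every element at cost 12 + 11 = 23.
Any cover uses at least 2 sets; among all covering selections none totals below 23.

23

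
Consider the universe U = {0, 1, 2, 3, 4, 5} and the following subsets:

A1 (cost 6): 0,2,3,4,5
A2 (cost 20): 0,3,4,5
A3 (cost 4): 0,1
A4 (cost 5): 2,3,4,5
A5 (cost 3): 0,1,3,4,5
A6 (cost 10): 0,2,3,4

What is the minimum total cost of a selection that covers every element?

A4, A5 cover every element at cost 5 + 3 = 8.
Any cover uses at least 2 sets; among all covering selections none totals below 8.

8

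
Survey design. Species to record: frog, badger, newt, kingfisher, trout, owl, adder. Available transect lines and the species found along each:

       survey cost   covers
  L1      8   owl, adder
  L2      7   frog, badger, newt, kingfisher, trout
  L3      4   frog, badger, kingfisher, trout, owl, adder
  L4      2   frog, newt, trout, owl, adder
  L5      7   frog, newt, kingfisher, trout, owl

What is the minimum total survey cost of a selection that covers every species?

6

L3, L4 cover every species at survey cost 4 + 2 = 6.
Any cover uses at least 2 transects; among all covering selections none totals below 6.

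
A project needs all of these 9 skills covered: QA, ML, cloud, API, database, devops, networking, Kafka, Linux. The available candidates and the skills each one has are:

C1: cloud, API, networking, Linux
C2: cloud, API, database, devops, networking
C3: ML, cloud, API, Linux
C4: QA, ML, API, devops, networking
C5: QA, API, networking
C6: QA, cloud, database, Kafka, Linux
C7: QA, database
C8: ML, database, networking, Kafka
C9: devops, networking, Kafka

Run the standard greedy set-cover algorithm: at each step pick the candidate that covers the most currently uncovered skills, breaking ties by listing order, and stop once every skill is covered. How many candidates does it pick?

3

Pick 1: C2 covers 5 new skills (cloud, API, database, devops, networking).
Pick 2: C6 covers 3 new skills (QA, Kafka, Linux).
Pick 3: C3 covers 1 new skills (ML).
Greedy uses 3 candidates. (The true minimum is 2.)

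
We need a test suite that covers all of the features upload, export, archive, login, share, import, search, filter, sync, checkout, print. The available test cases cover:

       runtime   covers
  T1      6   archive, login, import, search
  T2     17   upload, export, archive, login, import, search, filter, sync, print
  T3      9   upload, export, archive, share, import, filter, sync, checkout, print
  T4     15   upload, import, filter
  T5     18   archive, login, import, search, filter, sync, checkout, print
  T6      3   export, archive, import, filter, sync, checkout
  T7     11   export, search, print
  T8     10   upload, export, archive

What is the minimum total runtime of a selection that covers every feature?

T1, T3 cover every feature at runtime 6 + 9 = 15.
Any cover uses at least 2 test cases; among all covering selections none totals below 15.

15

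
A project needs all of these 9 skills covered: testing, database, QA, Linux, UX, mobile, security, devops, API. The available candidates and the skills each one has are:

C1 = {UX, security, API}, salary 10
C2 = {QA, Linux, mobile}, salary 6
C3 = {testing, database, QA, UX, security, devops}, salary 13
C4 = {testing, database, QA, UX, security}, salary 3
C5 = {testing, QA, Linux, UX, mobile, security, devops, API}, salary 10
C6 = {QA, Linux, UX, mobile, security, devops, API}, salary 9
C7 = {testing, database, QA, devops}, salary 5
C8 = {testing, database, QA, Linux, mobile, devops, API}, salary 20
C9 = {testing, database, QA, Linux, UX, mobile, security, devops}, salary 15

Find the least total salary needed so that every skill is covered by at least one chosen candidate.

C4, C6 cover every skill at salary 3 + 9 = 12.
Any cover uses at least 2 candidates; among all covering selections none totals below 12.

12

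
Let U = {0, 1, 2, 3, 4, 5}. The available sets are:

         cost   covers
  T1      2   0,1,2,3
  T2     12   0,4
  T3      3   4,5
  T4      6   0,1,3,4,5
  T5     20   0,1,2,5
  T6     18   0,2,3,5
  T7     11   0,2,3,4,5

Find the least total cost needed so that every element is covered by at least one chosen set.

T1, T3 cover every element at cost 2 + 3 = 5.
Any cover uses at least 2 sets; among all covering selections none totals below 5.

5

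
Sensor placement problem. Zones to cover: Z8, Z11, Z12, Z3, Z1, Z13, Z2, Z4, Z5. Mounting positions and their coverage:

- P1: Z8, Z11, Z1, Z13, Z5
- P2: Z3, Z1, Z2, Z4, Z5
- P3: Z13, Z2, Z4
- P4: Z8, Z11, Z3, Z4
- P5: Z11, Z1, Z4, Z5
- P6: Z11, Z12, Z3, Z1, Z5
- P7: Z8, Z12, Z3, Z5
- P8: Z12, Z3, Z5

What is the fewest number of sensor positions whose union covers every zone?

P1, P2, P6 together cover {Z8, Z11, Z12, Z3, Z1, Z13, Z2, Z4, Z5} — every zone.
No 2 of the 8 sensor positions cover everything (all 28 pairs fall short), so 3 is minimum.

3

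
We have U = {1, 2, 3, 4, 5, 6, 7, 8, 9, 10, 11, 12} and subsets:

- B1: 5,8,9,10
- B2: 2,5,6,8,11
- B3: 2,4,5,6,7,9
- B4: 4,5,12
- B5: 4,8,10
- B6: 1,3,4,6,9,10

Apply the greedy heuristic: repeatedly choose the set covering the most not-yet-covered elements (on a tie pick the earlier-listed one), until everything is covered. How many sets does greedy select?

Pick 1: B3 covers 6 new elements (2, 4, 5, 6, 7, 9).
Pick 2: B6 covers 3 new elements (1, 3, 10).
Pick 3: B2 covers 2 new elements (8, 11).
Pick 4: B4 covers 1 new elements (12).
Greedy uses 4 sets.

4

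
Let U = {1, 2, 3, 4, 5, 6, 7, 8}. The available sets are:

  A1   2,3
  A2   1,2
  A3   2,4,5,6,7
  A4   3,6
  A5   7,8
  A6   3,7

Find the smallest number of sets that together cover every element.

A1, A2, A3, A5 together cover {1, 2, 3, 4, 5, 6, 7, 8} — every element.
No 3 of the 6 sets cover everything (all 20 triples fall short), so 4 is minimum.

4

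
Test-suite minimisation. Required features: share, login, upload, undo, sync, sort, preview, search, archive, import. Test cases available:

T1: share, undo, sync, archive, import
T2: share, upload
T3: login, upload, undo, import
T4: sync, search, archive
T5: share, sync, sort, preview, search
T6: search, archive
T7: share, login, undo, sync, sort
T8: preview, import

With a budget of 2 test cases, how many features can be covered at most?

9

Choosing T3, T5 covers {share, login, upload, undo, sync, sort, preview, search, import} — 9 features.
No choice of 2 test cases does better; here archive is left uncovered.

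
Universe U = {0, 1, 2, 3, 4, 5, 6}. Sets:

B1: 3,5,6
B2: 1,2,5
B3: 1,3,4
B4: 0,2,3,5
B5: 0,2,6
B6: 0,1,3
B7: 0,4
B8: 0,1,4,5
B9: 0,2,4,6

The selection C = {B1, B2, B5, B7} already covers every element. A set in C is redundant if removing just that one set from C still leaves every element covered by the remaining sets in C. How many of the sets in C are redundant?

Drop B1: 3 uncovered — not redundant.
Drop B2: 1 uncovered — not redundant.
Drop B5: the rest still cover every element — redundant.
Drop B7: 4 uncovered — not redundant.
1 redundant: B5.

1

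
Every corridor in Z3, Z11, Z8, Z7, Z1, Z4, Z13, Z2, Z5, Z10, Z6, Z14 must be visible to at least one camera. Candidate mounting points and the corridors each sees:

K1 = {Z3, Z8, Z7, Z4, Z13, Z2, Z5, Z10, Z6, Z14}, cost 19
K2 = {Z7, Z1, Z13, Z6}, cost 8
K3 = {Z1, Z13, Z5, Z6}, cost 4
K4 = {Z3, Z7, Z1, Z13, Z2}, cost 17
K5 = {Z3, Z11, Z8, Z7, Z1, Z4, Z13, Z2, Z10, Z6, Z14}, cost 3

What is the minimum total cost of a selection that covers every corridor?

K3, K5 cover every corridor at cost 4 + 3 = 7.
Any cover uses at least 2 camera mounts; among all covering selections none totals below 7.

7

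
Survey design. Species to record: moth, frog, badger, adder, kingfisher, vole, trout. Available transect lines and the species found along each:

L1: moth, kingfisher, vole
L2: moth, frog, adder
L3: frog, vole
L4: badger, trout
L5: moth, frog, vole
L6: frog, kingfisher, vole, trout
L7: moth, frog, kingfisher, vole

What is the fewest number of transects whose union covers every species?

3

L1, L2, L4 together cover {moth, frog, badger, adder, kingfisher, vole, trout} — every species.
No 2 of the 7 transects cover everything (all 21 pairs fall short), so 3 is minimum.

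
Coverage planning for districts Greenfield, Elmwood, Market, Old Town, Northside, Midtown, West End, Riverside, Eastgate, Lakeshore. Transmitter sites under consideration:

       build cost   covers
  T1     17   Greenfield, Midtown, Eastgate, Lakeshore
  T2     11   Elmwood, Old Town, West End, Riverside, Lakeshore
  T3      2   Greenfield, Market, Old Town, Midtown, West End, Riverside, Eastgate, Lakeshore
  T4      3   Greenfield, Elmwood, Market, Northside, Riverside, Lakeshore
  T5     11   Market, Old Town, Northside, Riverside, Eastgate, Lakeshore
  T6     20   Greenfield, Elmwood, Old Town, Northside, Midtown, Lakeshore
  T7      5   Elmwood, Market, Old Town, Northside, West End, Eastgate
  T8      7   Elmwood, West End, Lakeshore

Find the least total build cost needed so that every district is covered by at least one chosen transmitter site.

T3, T4 cover every district at build cost 2 + 3 = 5.
Any cover uses at least 2 transmitter sites; among all covering selections none totals below 5.

5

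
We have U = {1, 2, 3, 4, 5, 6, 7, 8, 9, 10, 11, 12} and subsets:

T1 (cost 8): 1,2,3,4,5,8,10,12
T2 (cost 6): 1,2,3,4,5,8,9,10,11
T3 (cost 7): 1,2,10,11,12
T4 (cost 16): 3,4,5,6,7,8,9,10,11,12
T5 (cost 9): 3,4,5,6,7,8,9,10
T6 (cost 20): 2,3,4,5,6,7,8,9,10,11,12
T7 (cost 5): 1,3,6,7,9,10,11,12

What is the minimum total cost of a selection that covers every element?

11

T2, T7 cover every element at cost 6 + 5 = 11.
Any cover uses at least 2 sets; among all covering selections none totals below 11.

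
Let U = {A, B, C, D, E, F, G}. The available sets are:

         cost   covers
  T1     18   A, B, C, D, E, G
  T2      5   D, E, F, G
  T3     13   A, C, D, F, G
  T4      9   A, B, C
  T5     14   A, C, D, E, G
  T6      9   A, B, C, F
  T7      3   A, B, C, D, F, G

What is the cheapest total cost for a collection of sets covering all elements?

8

T2, T7 cover every element at cost 5 + 3 = 8.
Any cover uses at least 2 sets; among all covering selections none totals below 8.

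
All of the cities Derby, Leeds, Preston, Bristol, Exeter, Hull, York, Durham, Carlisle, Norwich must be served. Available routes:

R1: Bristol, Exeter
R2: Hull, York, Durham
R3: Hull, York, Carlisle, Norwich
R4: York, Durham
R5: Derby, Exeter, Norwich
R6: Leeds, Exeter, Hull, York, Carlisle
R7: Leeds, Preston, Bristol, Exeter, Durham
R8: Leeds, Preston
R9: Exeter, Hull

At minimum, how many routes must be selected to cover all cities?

3

R3, R5, R7 together cover {Derby, Leeds, Preston, Bristol, Exeter, Hull, York, Durham, Carlisle, Norwich} — every city.
No 2 of the 9 routes cover everything (all 36 pairs fall short), so 3 is minimum.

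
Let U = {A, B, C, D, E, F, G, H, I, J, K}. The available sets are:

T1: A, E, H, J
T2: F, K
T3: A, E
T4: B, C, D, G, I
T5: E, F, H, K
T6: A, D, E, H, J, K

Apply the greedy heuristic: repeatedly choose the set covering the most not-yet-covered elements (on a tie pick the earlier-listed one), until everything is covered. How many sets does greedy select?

3

Pick 1: T6 covers 6 new elements (A, D, E, H, J, K).
Pick 2: T4 covers 4 new elements (B, C, G, I).
Pick 3: T2 covers 1 new elements (F).
Greedy uses 3 sets.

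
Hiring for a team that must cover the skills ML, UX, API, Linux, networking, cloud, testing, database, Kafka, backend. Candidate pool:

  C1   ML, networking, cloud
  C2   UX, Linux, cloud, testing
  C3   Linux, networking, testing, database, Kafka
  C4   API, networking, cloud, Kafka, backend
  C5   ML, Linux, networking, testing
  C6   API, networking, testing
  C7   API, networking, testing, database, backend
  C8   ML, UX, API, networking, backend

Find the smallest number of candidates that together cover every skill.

C1, C3, C8 together cover {ML, UX, API, Linux, networking, cloud, testing, database, Kafka, backend} — every skill.
No 2 of the 8 candidates cover everything (all 28 pairs fall short), so 3 is minimum.

3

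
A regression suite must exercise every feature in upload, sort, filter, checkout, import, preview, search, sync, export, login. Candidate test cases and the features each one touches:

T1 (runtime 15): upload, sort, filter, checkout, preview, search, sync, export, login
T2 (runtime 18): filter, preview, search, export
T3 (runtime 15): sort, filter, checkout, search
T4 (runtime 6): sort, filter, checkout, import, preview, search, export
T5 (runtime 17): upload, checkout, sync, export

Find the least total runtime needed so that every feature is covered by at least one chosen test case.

21

T1, T4 cover every feature at runtime 15 + 6 = 21.
Any cover uses at least 2 test cases; among all covering selections none totals below 21.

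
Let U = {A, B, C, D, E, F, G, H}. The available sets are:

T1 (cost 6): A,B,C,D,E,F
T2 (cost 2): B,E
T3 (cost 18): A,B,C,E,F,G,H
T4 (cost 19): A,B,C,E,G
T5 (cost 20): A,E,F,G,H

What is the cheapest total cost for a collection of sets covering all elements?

24

T1, T3 cover every element at cost 6 + 18 = 24.
Any cover uses at least 2 sets; among all covering selections none totals below 24.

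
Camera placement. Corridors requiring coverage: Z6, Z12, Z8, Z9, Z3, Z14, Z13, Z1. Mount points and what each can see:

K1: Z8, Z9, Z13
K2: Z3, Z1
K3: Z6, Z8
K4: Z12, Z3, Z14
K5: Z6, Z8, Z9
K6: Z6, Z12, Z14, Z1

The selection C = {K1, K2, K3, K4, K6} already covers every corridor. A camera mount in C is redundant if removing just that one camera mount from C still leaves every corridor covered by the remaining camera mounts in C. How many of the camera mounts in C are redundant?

4

Drop K1: Z9, Z13 uncovered — not redundant.
Drop K2: the rest still cover every corridor — redundant.
Drop K3: the rest still cover every corridor — redundant.
Drop K4: the rest still cover every corridor — redundant.
Drop K6: the rest still cover every corridor — redundant.
4 redundant: K2, K3, K4, K6.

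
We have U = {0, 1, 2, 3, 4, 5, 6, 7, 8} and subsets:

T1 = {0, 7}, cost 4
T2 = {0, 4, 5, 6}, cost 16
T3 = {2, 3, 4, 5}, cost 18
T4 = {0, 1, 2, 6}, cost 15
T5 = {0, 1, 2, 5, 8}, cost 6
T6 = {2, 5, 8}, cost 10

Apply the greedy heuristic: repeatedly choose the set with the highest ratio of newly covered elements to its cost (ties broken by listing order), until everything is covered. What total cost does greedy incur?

Pick 1: T5 adds 5 new (0, 1, 2, 5, 8) at cost 6 (ratio 5/6).
Pick 2: T1 adds 1 new (7) at cost 4 (ratio 1/4).
Pick 3: T2 adds 2 new (4, 6) at cost 16 (ratio 2/16).
Pick 4: T3 adds 1 new (3) at cost 18 (ratio 1/18).
Greedy total cost: 6 + 4 + 16 + 18 = 44. (The true optimum is 43, so greedy overshoots here.)

44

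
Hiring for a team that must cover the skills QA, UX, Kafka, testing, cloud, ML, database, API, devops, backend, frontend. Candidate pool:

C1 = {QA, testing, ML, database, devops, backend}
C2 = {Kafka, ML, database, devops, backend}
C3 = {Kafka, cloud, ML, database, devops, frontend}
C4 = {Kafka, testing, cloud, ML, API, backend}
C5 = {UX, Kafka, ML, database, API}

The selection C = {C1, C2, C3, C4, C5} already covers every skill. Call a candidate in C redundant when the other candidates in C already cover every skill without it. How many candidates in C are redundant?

2

Drop C1: QA uncovered — not redundant.
Drop C2: the rest still cover every skill — redundant.
Drop C3: frontend uncovered — not redundant.
Drop C4: the rest still cover every skill — redundant.
Drop C5: UX uncovered — not redundant.
2 redundant: C2, C4.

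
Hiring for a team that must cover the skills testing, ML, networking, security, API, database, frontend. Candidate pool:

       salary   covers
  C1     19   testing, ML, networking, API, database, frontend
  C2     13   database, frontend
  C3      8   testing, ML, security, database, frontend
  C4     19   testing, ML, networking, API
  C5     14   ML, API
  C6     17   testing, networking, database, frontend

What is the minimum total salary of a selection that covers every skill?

C1, C3 cover every skill at salary 19 + 8 = 27.
Any cover uses at least 2 candidates; among all covering selections none totals below 27.

27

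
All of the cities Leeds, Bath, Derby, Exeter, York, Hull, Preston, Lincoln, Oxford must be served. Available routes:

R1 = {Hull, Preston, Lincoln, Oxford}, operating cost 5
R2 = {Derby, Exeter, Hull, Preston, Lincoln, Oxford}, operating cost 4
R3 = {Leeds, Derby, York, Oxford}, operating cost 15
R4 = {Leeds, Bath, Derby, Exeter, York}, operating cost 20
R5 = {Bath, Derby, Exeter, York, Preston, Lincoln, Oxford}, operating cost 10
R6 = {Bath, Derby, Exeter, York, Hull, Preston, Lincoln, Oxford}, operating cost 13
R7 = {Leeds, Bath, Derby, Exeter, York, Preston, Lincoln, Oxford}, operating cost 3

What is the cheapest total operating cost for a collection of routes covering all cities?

R2, R7 cover every city at operating cost 4 + 3 = 7.
Any cover uses at least 2 routes; among all covering selections none totals below 7.

7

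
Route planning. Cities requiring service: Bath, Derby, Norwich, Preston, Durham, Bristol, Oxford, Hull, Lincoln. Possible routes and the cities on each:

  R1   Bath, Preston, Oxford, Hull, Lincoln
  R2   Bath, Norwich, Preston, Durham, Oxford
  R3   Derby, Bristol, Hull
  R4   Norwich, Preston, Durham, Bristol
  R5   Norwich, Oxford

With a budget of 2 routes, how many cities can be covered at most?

8

Choosing R1, R4 covers {Bath, Norwich, Preston, Durham, Bristol, Oxford, Hull, Lincoln} — 8 cities.
No choice of 2 routes does better; here Derby is left uncovered.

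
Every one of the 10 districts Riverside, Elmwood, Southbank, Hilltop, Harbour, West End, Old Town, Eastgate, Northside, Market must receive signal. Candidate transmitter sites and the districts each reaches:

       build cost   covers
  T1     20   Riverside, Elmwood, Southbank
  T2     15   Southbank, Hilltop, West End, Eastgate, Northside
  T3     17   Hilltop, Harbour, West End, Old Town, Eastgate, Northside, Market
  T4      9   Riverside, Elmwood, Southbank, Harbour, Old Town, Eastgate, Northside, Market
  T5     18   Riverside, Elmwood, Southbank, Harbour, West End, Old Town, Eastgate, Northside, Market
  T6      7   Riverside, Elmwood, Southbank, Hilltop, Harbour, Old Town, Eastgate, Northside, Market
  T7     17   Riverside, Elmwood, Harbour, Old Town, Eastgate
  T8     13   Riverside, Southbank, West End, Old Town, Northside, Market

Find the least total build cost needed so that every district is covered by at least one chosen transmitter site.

T6, T8 cover every district at build cost 7 + 13 = 20.
Any cover uses at least 2 transmitter sites; among all covering selections none totals below 20.

20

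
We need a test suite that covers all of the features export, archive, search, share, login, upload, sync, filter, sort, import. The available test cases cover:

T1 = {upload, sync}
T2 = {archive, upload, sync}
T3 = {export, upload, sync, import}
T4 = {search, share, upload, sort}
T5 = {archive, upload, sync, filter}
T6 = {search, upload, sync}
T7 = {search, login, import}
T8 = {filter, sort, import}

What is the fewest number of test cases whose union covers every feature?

T3, T4, T5, T7 together cover {export, archive, search, share, login, upload, sync, filter, sort, import} — every feature.
No 3 of the 8 test cases cover everything (all 56 triples fall short), so 4 is minimum.

4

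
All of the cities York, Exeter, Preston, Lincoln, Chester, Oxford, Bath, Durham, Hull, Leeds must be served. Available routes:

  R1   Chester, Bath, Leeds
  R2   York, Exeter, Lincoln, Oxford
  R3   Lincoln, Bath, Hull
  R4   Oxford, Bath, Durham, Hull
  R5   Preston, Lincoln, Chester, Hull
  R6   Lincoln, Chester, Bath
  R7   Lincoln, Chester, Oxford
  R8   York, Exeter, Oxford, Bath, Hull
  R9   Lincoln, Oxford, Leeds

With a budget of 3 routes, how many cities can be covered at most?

Choosing R1, R2, R4 covers {York, Exeter, Lincoln, Chester, Oxford, Bath, Durham, Hull, Leeds} — 9 cities.
No choice of 3 routes does better; here Preston is left uncovered.

9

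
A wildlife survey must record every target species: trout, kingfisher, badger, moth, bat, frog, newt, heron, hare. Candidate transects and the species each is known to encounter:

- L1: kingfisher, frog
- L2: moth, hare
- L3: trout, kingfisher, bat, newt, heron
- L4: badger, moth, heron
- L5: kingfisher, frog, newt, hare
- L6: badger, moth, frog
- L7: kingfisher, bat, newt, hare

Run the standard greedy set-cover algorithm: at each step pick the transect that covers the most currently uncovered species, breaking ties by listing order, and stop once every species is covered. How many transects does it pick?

3

Pick 1: L3 covers 5 new species (trout, kingfisher, bat, newt, heron).
Pick 2: L6 covers 3 new species (badger, moth, frog).
Pick 3: L2 covers 1 new species (hare).
Greedy uses 3 transects.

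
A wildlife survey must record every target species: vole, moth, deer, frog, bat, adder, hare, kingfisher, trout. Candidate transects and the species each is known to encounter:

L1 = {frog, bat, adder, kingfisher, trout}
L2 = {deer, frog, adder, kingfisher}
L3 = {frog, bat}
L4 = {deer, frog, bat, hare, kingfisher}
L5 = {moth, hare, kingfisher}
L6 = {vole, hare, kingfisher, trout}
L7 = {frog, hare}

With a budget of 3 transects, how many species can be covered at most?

Choosing L1, L2, L5 covers {moth, deer, frog, bat, adder, hare, kingfisher, trout} — 8 species.
No choice of 3 transects does better; here vole is left uncovered.

8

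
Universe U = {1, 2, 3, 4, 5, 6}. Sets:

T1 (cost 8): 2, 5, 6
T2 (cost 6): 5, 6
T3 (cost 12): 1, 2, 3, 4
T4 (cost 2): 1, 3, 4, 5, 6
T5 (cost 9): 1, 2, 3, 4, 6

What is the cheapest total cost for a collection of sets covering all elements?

T1, T4 cover every element at cost 8 + 2 = 10.
Any cover uses at least 2 sets; among all covering selections none totals below 10.

10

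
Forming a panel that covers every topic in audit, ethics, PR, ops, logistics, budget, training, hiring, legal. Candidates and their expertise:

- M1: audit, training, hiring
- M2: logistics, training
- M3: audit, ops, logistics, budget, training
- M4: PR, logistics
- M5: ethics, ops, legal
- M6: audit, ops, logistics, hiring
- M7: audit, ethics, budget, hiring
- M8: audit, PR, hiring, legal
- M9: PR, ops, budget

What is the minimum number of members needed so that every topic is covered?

M3, M5, M8 together cover {audit, ethics, PR, ops, logistics, budget, training, hiring, legal} — every topic.
No 2 of the 9 members cover everything (all 36 pairs fall short), so 3 is minimum.

3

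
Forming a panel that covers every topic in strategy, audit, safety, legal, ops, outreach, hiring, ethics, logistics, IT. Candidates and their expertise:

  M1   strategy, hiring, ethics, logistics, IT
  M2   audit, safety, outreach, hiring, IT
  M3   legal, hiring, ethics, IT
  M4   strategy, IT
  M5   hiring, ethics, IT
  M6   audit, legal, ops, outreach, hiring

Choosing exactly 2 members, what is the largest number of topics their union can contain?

Choosing M1, M6 covers {strategy, audit, legal, ops, outreach, hiring, ethics, logistics, IT} — 9 topics.
No choice of 2 members does better; here safety is left uncovered.

9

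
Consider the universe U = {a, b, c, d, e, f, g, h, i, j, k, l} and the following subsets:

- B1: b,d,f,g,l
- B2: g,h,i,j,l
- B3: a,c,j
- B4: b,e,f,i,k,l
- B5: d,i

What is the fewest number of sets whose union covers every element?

4

B1, B2, B3, B4 together cover {a, b, c, d, e, f, g, h, i, j, k, l} — every element.
No 3 of the 5 sets cover everything (all 10 triples fall short), so 4 is minimum.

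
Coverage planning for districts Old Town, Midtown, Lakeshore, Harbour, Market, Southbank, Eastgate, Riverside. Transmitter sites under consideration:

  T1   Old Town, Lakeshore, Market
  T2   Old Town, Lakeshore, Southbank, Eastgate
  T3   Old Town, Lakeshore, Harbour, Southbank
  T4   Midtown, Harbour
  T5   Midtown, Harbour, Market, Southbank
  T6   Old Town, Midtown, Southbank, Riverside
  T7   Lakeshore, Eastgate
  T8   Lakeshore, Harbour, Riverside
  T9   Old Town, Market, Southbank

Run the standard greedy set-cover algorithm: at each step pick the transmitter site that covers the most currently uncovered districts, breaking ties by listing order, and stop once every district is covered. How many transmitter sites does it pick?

Pick 1: T2 covers 4 new districts (Old Town, Lakeshore, Southbank, Eastgate).
Pick 2: T5 covers 3 new districts (Midtown, Harbour, Market).
Pick 3: T6 covers 1 new districts (Riverside).
Greedy uses 3 transmitter sites.

3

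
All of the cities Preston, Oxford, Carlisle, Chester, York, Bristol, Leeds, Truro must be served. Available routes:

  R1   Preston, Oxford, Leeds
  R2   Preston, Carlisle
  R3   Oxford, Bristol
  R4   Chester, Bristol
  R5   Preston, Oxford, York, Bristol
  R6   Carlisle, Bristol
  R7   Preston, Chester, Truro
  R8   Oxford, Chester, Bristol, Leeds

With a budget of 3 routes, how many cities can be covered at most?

7

Choosing R1, R5, R7 covers {Preston, Oxford, Chester, York, Bristol, Leeds, Truro} — 7 cities.
No choice of 3 routes does better; here Carlisle is left uncovered.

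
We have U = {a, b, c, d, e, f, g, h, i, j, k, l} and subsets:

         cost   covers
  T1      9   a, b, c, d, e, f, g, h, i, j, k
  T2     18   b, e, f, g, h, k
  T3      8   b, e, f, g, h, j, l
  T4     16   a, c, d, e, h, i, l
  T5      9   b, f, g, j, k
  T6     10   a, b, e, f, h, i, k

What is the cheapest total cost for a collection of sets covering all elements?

T1, T3 cover every element at cost 9 + 8 = 17.
Any cover uses at least 2 sets; among all covering selections none totals below 17.

17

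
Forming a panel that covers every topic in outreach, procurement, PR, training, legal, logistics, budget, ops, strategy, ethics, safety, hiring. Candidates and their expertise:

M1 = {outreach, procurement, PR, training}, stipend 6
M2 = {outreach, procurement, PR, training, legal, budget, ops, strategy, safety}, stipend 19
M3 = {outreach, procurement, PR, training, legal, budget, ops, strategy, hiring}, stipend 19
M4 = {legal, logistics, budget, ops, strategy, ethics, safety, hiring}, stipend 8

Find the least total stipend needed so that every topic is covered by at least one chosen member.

M1, M4 cover every topic at stipend 6 + 8 = 14.
Any cover uses at least 2 members; among all covering selections none totals below 14.

14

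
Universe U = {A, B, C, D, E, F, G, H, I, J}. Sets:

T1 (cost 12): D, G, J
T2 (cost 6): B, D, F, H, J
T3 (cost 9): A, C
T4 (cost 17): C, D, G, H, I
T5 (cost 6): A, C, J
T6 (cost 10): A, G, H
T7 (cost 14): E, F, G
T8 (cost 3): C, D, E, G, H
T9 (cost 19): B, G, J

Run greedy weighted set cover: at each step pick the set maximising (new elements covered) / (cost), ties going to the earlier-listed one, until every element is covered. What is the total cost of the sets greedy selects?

Pick 1: T8 adds 5 new (C, D, E, G, H) at cost 3 (ratio 5/3).
Pick 2: T2 adds 3 new (B, F, J) at cost 6 (ratio 3/6).
Pick 3: T5 adds 1 new (A) at cost 6 (ratio 1/6).
Pick 4: T4 adds 1 new (I) at cost 17 (ratio 1/17).
Greedy total cost: 3 + 6 + 6 + 17 = 32.

32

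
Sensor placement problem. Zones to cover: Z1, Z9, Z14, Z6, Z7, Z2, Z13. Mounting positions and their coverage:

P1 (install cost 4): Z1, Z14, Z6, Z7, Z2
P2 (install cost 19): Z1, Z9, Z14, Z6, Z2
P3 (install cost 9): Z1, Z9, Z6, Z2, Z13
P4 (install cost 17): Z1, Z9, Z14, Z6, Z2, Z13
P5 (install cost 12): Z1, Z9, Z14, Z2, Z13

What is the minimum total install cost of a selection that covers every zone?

13

P1, P3 cover every zone at install cost 4 + 9 = 13.
Any cover uses at least 2 sensor positions; among all covering selections none totals below 13.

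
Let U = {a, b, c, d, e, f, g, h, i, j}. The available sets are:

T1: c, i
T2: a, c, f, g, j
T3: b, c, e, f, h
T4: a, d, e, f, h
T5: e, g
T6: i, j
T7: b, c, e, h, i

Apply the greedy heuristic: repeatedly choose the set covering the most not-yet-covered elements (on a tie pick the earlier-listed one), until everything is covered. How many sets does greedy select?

3

Pick 1: T2 covers 5 new elements (a, c, f, g, j).
Pick 2: T7 covers 4 new elements (b, e, h, i).
Pick 3: T4 covers 1 new elements (d).
Greedy uses 3 sets.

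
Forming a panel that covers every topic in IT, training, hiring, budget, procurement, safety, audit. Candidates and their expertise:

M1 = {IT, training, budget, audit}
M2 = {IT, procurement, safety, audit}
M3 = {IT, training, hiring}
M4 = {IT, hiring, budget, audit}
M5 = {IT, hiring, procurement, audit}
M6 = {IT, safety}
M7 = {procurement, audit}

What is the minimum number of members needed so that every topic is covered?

M1, M2, M3 together cover {IT, training, hiring, budget, procurement, safety, audit} — every topic.
No 2 of the 7 members cover everything (all 21 pairs fall short), so 3 is minimum.

3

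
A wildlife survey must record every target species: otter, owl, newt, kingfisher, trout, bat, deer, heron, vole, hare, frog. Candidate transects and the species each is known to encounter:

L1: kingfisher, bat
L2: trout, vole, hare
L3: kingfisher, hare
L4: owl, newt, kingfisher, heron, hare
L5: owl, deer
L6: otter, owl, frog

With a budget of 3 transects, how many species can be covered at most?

Choosing L2, L4, L6 covers {otter, owl, newt, kingfisher, trout, heron, vole, hare, frog} — 9 species.
No choice of 3 transects does better; here bat, deer are left uncovered.

9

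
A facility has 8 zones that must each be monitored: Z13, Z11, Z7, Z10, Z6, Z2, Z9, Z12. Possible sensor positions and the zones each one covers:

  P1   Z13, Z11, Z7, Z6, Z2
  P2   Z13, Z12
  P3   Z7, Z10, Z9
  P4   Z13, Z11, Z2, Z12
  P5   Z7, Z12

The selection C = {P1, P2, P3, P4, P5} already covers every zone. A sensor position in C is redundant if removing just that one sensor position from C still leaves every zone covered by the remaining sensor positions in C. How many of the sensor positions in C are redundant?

3

Drop P1: Z6 uncovered — not redundant.
Drop P2: the rest still cover every zone — redundant.
Drop P3: Z10, Z9 uncovered — not redundant.
Drop P4: the rest still cover every zone — redundant.
Drop P5: the rest still cover every zone — redundant.
3 redundant: P2, P4, P5.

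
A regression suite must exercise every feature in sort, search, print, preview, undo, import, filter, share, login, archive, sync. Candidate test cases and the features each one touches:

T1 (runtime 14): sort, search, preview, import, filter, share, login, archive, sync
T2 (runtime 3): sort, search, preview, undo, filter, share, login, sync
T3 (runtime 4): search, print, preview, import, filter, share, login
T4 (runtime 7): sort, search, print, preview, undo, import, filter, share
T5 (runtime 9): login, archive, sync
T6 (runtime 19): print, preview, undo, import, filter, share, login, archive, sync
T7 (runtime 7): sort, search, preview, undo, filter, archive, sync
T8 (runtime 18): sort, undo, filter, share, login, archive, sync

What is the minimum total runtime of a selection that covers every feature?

T3, T7 cover every feature at runtime 4 + 7 = 11.
Any cover uses at least 2 test cases; among all covering selections none totals below 11.
Greedy by coverage-per-runtime would pick T2, T3, T7 for 14 — worse than the optimum 11.

11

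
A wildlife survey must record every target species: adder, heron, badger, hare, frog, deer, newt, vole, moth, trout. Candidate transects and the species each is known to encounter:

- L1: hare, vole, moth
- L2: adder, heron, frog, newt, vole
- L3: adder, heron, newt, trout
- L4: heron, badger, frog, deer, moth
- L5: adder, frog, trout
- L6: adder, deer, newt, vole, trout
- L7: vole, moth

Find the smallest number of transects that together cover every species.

L1, L3, L4 together cover {adder, heron, badger, hare, frog, deer, newt, vole, moth, trout} — every species.
No 2 of the 7 transects cover everything (all 21 pairs fall short), so 3 is minimum.
Greedy (largest uncovered first) would take L2, L4, L1, L3 — 4 transects — but 3 suffice.

3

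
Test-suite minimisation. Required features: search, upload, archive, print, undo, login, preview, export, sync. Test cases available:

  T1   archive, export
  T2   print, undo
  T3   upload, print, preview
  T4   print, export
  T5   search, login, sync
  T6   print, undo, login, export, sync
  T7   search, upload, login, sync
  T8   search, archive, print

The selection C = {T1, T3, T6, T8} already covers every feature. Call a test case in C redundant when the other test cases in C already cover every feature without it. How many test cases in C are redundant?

Drop T1: the rest still cover every feature — redundant.
Drop T3: upload, preview uncovered — not redundant.
Drop T6: undo, login, sync uncovered — not redundant.
Drop T8: search uncovered — not redundant.
1 redundant: T1.

1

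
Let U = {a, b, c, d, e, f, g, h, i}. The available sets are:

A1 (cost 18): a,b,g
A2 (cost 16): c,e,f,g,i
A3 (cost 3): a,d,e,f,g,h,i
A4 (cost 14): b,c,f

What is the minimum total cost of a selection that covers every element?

A3, A4 cover every element at cost 3 + 14 = 17.
Any cover uses at least 2 sets; among all covering selections none totals below 17.

17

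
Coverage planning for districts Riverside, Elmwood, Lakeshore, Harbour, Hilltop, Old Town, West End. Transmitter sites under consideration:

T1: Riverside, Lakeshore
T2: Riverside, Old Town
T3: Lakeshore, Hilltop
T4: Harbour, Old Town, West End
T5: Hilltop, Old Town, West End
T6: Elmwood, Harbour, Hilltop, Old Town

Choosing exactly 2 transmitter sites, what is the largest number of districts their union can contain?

6

Choosing T1, T6 covers {Riverside, Elmwood, Lakeshore, Harbour, Hilltop, Old Town} — 6 districts.
No choice of 2 transmitter sites does better; here West End is left uncovered.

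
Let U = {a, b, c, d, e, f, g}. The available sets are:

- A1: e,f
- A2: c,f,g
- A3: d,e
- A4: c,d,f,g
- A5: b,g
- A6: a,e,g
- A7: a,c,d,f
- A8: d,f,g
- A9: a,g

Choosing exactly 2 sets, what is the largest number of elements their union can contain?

Choosing A4, A6 covers {a, c, d, e, f, g} — 6 elements.
No choice of 2 sets does better; here b is left uncovered.

6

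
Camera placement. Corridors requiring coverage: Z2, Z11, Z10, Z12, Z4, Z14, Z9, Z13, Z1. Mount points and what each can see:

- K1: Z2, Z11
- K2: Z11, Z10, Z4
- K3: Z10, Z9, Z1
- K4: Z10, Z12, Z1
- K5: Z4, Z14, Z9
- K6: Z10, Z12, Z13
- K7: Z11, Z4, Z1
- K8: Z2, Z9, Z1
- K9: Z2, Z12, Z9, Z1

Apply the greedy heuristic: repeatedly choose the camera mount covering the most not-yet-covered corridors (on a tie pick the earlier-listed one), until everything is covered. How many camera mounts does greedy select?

4

Pick 1: K9 covers 4 new corridors (Z2, Z12, Z9, Z1).
Pick 2: K2 covers 3 new corridors (Z11, Z10, Z4).
Pick 3: K5 covers 1 new corridors (Z14).
Pick 4: K6 covers 1 new corridors (Z13).
Greedy uses 4 camera mounts.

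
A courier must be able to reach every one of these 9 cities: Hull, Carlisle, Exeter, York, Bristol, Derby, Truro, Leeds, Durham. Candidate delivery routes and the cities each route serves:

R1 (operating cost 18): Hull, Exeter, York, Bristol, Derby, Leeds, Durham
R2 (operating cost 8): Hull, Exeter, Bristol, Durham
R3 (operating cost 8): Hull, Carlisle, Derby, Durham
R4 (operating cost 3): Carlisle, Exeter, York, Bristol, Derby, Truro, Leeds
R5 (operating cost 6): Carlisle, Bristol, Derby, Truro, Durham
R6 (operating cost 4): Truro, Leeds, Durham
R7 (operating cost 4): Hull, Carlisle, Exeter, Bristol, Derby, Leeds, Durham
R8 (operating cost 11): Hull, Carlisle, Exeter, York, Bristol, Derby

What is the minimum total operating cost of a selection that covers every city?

R4, R7 cover every city at operating cost 3 + 4 = 7.
Any cover uses at least 2 routes; among all covering selections none totals below 7.

7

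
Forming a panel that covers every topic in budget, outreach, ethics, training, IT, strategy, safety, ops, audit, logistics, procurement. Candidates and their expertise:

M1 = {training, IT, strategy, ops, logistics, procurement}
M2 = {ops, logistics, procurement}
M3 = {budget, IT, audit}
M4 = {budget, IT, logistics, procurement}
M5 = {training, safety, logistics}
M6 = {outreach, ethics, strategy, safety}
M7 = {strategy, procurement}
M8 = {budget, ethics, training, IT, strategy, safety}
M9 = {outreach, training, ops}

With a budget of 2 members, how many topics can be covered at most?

9

Choosing M1, M6 covers {outreach, ethics, training, IT, strategy, safety, ops, logistics, procurement} — 9 topics.
No choice of 2 members does better; here budget, audit are left uncovered.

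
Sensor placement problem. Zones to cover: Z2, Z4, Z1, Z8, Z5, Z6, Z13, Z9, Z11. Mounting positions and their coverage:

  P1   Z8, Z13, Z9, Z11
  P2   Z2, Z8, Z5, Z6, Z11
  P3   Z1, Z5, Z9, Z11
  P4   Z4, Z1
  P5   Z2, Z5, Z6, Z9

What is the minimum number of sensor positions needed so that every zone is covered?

3

P1, P2, P4 together cover {Z2, Z4, Z1, Z8, Z5, Z6, Z13, Z9, Z11} — every zone.
No 2 of the 5 sensor positions cover everything (all 10 pairs fall short), so 3 is minimum.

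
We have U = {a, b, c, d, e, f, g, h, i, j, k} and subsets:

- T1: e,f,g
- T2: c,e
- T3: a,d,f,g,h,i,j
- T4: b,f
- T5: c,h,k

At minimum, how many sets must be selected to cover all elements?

4

T1, T3, T4, T5 together cover {a, b, c, d, e, f, g, h, i, j, k} — every element.
No 3 of the 5 sets cover everything (all 10 triples fall short), so 4 is minimum.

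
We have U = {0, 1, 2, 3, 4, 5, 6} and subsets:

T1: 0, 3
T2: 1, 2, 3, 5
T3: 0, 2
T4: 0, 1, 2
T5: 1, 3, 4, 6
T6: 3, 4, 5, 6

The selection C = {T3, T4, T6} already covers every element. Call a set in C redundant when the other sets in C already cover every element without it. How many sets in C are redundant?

1

Drop T3: the rest still cover every element — redundant.
Drop T4: 1 uncovered — not redundant.
Drop T6: 3, 4, 5, 6 uncovered — not redundant.
1 redundant: T3.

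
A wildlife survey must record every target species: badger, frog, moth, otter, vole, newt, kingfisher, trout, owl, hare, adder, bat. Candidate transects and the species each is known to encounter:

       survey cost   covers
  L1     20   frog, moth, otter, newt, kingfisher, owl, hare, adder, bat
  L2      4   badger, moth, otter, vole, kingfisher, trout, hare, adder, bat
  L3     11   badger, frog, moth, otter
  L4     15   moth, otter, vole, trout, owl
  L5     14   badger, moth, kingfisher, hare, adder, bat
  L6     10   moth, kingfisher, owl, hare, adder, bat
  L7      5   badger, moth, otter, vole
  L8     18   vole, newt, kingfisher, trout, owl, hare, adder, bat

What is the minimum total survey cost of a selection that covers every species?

L1, L2 cover every species at survey cost 20 + 4 = 24.
Any cover uses at least 2 transects; among all covering selections none totals below 24.

24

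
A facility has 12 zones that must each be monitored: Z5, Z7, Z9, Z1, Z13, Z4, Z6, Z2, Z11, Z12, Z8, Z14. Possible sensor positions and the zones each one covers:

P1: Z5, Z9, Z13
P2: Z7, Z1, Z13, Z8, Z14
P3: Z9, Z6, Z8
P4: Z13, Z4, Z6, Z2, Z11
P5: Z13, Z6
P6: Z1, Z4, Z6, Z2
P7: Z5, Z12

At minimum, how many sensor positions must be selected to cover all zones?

P1, P2, P4, P7 together cover {Z5, Z7, Z9, Z1, Z13, Z4, Z6, Z2, Z11, Z12, Z8, Z14} — every zone.
No 3 of the 7 sensor positions cover everything (all 35 triples fall short), so 4 is minimum.

4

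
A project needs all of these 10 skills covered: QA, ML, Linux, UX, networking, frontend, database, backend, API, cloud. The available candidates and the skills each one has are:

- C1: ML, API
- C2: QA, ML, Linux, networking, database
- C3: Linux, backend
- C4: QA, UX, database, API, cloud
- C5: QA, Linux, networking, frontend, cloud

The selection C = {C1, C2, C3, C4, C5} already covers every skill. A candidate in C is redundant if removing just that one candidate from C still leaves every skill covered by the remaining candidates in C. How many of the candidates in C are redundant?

Drop C1: the rest still cover every skill — redundant.
Drop C2: the rest still cover every skill — redundant.
Drop C3: backend uncovered — not redundant.
Drop C4: UX uncovered — not redundant.
Drop C5: frontend uncovered — not redundant.
2 redundant: C1, C2.

2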